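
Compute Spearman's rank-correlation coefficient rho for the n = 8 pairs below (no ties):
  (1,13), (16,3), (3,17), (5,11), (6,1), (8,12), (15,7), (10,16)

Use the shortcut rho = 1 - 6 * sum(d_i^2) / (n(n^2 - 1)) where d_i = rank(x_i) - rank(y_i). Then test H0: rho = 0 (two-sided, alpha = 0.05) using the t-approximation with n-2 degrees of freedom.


Step 1: Rank x and y separately (midranks; no ties here).
rank(x): 1->1, 16->8, 3->2, 5->3, 6->4, 8->5, 15->7, 10->6
rank(y): 13->6, 3->2, 17->8, 11->4, 1->1, 12->5, 7->3, 16->7
Step 2: d_i = R_x(i) - R_y(i); compute d_i^2.
  (1-6)^2=25, (8-2)^2=36, (2-8)^2=36, (3-4)^2=1, (4-1)^2=9, (5-5)^2=0, (7-3)^2=16, (6-7)^2=1
sum(d^2) = 124.
Step 3: rho = 1 - 6*124 / (8*(8^2 - 1)) = 1 - 744/504 = -0.476190.
Step 4: Under H0, t = rho * sqrt((n-2)/(1-rho^2)) = -1.3265 ~ t(6).
Step 5: Two-sided p-value from the t-distribution with 6 df = 0.232936.
Step 6: alpha = 0.05. fail to reject H0.

rho = -0.4762, p = 0.232936, fail to reject H0 at alpha = 0.05.


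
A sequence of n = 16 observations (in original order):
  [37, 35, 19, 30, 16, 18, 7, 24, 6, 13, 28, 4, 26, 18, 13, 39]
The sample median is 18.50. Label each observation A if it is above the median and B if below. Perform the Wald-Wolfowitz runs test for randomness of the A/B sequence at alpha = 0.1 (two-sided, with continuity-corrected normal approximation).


Step 1: Compute median = 18.50; label A = above, B = below.
Labels in order: AAAABBBABBABABBA  (n_A = 8, n_B = 8)
Step 2: Count runs R = 9.
Step 3: Under H0 (random ordering), E[R] = 2*n_A*n_B/(n_A+n_B) + 1 = 2*8*8/16 + 1 = 9.0000.
        Var[R] = 2*n_A*n_B*(2*n_A*n_B - n_A - n_B) / ((n_A+n_B)^2 * (n_A+n_B-1)) = 14336/3840 = 3.7333.
        SD[R] = 1.9322.
Step 4: R = E[R], so z = 0 with no continuity correction.
Step 5: Two-sided p-value via normal approximation = 2*(1 - Phi(|z|)) = 1.000000.
Step 6: alpha = 0.1. fail to reject H0.

R = 9, z = 0.0000, p = 1.000000, fail to reject H0.


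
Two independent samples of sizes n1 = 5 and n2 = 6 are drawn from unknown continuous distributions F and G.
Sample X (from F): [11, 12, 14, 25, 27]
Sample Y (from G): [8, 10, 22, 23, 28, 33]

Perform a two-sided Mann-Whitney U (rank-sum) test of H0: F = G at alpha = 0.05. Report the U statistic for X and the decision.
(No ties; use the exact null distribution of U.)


Step 1: Combine and sort all 11 observations; assign midranks.
sorted (value, group): (8,Y), (10,Y), (11,X), (12,X), (14,X), (22,Y), (23,Y), (25,X), (27,X), (28,Y), (33,Y)
ranks: 8->1, 10->2, 11->3, 12->4, 14->5, 22->6, 23->7, 25->8, 27->9, 28->10, 33->11
Step 2: Rank sum for X: R1 = 3 + 4 + 5 + 8 + 9 = 29.
Step 3: U_X = R1 - n1(n1+1)/2 = 29 - 5*6/2 = 29 - 15 = 14.
       U_Y = n1*n2 - U_X = 30 - 14 = 16.
Step 4: No ties, so the exact null distribution of U (based on enumerating the C(11,5) = 462 equally likely rank assignments) gives the two-sided p-value.
Step 5: p-value = 0.930736; compare to alpha = 0.05. fail to reject H0.

U_X = 14, p = 0.930736, fail to reject H0 at alpha = 0.05.


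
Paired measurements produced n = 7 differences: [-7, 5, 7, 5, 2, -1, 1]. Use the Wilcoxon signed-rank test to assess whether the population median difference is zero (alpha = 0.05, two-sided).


Step 1: Drop any zero differences (none here) and take |d_i|.
|d| = [7, 5, 7, 5, 2, 1, 1]
Step 2: Midrank |d_i| (ties get averaged ranks).
ranks: |7|->6.5, |5|->4.5, |7|->6.5, |5|->4.5, |2|->3, |1|->1.5, |1|->1.5
Step 3: Attach original signs; sum ranks with positive sign and with negative sign.
W+ = 4.5 + 6.5 + 4.5 + 3 + 1.5 = 20
W- = 6.5 + 1.5 = 8
(Check: W+ + W- = 28 should equal n(n+1)/2 = 28.)
Step 4: Test statistic W = min(W+, W-) = 8.
Step 5: Ties in |d|, so use the tie-corrected normal approximation.
        E[W] = n(n+1)/4 = 7*8/4 = 14.
        Tie groups: |d|=1 (t=2), |d|=5 (t=2), |d|=7 (t=2); sum(t^3 - t) = 18.
        Var[W] = n(n+1)(2n+1)/24 - sum(t^3-t)/48 = 840/24 - 18/48 = 34.625.
        z = (W - E[W]) / sqrt(Var[W]) = (8 - 14) / 5.8843 = -1.0197.
        Two-sided p = 2*Phi(z) = 0.307889.
Step 6: alpha = 0.05. fail to reject H0.

W+ = 20, W- = 8, W = min = 8, p = 0.307889, fail to reject H0.


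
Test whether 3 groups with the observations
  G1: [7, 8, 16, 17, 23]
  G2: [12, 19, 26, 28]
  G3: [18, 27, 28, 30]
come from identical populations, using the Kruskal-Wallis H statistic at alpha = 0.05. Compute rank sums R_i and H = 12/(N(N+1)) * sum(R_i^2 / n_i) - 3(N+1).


Step 1: Combine all N = 13 observations and assign midranks.
sorted (value, group, rank): (7,G1,1), (8,G1,2), (12,G2,3), (16,G1,4), (17,G1,5), (18,G3,6), (19,G2,7), (23,G1,8), (26,G2,9), (27,G3,10), (28,G2,11.5), (28,G3,11.5), (30,G3,13)
Step 2: Sum ranks within each group.
R_1 = 20 (n_1 = 5)
R_2 = 30.5 (n_2 = 4)
R_3 = 40.5 (n_3 = 4)
Step 3: H = 12/(N(N+1)) * sum(R_i^2/n_i) - 3(N+1)
     = 12/(13*14) * (20^2/5 + 30.5^2/4 + 40.5^2/4) - 3*14
     = 0.065934 * 722.625 - 42
     = 5.645604.
Step 4: Ties present; correction factor C = 1 - 6/(13^3 - 13) = 0.997253. Corrected H = 5.645604 / 0.997253 = 5.661157.
Step 5: Under H0, H ~ chi^2(2); p-value = 0.058979.
Step 6: alpha = 0.05. fail to reject H0.

H = 5.6612, df = 2, p = 0.058979, fail to reject H0.


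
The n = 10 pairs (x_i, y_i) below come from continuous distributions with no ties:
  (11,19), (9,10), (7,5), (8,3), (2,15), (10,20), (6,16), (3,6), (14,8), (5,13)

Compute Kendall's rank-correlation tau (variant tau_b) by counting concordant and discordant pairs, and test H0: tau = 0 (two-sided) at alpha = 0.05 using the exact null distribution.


Step 1: Enumerate the 45 unordered pairs (i,j) with i<j and classify each by sign(x_j-x_i) * sign(y_j-y_i).
  (1,2):dx=-2,dy=-9->C; (1,3):dx=-4,dy=-14->C; (1,4):dx=-3,dy=-16->C; (1,5):dx=-9,dy=-4->C
  (1,6):dx=-1,dy=+1->D; (1,7):dx=-5,dy=-3->C; (1,8):dx=-8,dy=-13->C; (1,9):dx=+3,dy=-11->D
  (1,10):dx=-6,dy=-6->C; (2,3):dx=-2,dy=-5->C; (2,4):dx=-1,dy=-7->C; (2,5):dx=-7,dy=+5->D
  (2,6):dx=+1,dy=+10->C; (2,7):dx=-3,dy=+6->D; (2,8):dx=-6,dy=-4->C; (2,9):dx=+5,dy=-2->D
  (2,10):dx=-4,dy=+3->D; (3,4):dx=+1,dy=-2->D; (3,5):dx=-5,dy=+10->D; (3,6):dx=+3,dy=+15->C
  (3,7):dx=-1,dy=+11->D; (3,8):dx=-4,dy=+1->D; (3,9):dx=+7,dy=+3->C; (3,10):dx=-2,dy=+8->D
  (4,5):dx=-6,dy=+12->D; (4,6):dx=+2,dy=+17->C; (4,7):dx=-2,dy=+13->D; (4,8):dx=-5,dy=+3->D
  (4,9):dx=+6,dy=+5->C; (4,10):dx=-3,dy=+10->D; (5,6):dx=+8,dy=+5->C; (5,7):dx=+4,dy=+1->C
  (5,8):dx=+1,dy=-9->D; (5,9):dx=+12,dy=-7->D; (5,10):dx=+3,dy=-2->D; (6,7):dx=-4,dy=-4->C
  (6,8):dx=-7,dy=-14->C; (6,9):dx=+4,dy=-12->D; (6,10):dx=-5,dy=-7->C; (7,8):dx=-3,dy=-10->C
  (7,9):dx=+8,dy=-8->D; (7,10):dx=-1,dy=-3->C; (8,9):dx=+11,dy=+2->C; (8,10):dx=+2,dy=+7->C
  (9,10):dx=-9,dy=+5->D
Step 2: C = 24, D = 21, total pairs = 45.
Step 3: tau = (C - D)/(n(n-1)/2) = (24 - 21)/45 = 0.066667.
Step 4: Exact two-sided p-value (enumerate n! = 3628800 permutations of y under H0): p = 0.861801.
Step 5: alpha = 0.05. fail to reject H0.

tau_b = 0.0667 (C=24, D=21), p = 0.861801, fail to reject H0.


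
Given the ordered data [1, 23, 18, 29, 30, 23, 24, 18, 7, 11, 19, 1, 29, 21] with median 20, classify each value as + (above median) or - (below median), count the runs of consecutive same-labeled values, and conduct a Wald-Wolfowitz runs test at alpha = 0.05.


Step 1: Compute median = 20; label A = above, B = below.
Labels in order: BABAAAABBBBBAA  (n_A = 7, n_B = 7)
Step 2: Count runs R = 6.
Step 3: Under H0 (random ordering), E[R] = 2*n_A*n_B/(n_A+n_B) + 1 = 2*7*7/14 + 1 = 8.0000.
        Var[R] = 2*n_A*n_B*(2*n_A*n_B - n_A - n_B) / ((n_A+n_B)^2 * (n_A+n_B-1)) = 8232/2548 = 3.2308.
        SD[R] = 1.7974.
Step 4: Continuity-corrected z = (R + 0.5 - E[R]) / SD[R] = (6 + 0.5 - 8.0000) / 1.7974 = -0.8345.
Step 5: Two-sided p-value via normal approximation = 2*(1 - Phi(|z|)) = 0.403986.
Step 6: alpha = 0.05. fail to reject H0.

R = 6, z = -0.8345, p = 0.403986, fail to reject H0.


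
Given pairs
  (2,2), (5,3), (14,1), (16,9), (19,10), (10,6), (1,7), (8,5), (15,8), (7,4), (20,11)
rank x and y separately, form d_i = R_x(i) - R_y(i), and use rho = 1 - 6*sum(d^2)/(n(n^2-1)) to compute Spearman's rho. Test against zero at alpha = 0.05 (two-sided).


Step 1: Rank x and y separately (midranks; no ties here).
rank(x): 2->2, 5->3, 14->7, 16->9, 19->10, 10->6, 1->1, 8->5, 15->8, 7->4, 20->11
rank(y): 2->2, 3->3, 1->1, 9->9, 10->10, 6->6, 7->7, 5->5, 8->8, 4->4, 11->11
Step 2: d_i = R_x(i) - R_y(i); compute d_i^2.
  (2-2)^2=0, (3-3)^2=0, (7-1)^2=36, (9-9)^2=0, (10-10)^2=0, (6-6)^2=0, (1-7)^2=36, (5-5)^2=0, (8-8)^2=0, (4-4)^2=0, (11-11)^2=0
sum(d^2) = 72.
Step 3: rho = 1 - 6*72 / (11*(11^2 - 1)) = 1 - 432/1320 = 0.672727.
Step 4: Under H0, t = rho * sqrt((n-2)/(1-rho^2)) = 2.7277 ~ t(9).
Step 5: Two-sided p-value from the t-distribution with 9 df = 0.023313.
Step 6: alpha = 0.05. reject H0.

rho = 0.6727, p = 0.023313, reject H0 at alpha = 0.05.


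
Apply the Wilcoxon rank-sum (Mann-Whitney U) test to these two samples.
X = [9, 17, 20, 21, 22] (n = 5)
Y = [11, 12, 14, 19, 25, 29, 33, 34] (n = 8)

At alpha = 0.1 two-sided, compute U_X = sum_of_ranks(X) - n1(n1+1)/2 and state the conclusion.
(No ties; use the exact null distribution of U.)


Step 1: Combine and sort all 13 observations; assign midranks.
sorted (value, group): (9,X), (11,Y), (12,Y), (14,Y), (17,X), (19,Y), (20,X), (21,X), (22,X), (25,Y), (29,Y), (33,Y), (34,Y)
ranks: 9->1, 11->2, 12->3, 14->4, 17->5, 19->6, 20->7, 21->8, 22->9, 25->10, 29->11, 33->12, 34->13
Step 2: Rank sum for X: R1 = 1 + 5 + 7 + 8 + 9 = 30.
Step 3: U_X = R1 - n1(n1+1)/2 = 30 - 5*6/2 = 30 - 15 = 15.
       U_Y = n1*n2 - U_X = 40 - 15 = 25.
Step 4: No ties, so the exact null distribution of U (based on enumerating the C(13,5) = 1287 equally likely rank assignments) gives the two-sided p-value.
Step 5: p-value = 0.523699; compare to alpha = 0.1. fail to reject H0.

U_X = 15, p = 0.523699, fail to reject H0 at alpha = 0.1.


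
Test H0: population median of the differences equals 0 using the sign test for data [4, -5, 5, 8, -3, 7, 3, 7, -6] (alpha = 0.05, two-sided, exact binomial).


Step 1: Discard zero differences. Original n = 9; n_eff = number of nonzero differences = 9.
Nonzero differences (with sign): +4, -5, +5, +8, -3, +7, +3, +7, -6
Step 2: Count signs: positive = 6, negative = 3.
Step 3: Under H0: P(positive) = 0.5, so the number of positives S ~ Bin(9, 0.5).
Step 4: Two-sided exact p-value = sum of Bin(9,0.5) probabilities at or below the observed probability = 0.507812.
Step 5: alpha = 0.05. fail to reject H0.

n_eff = 9, pos = 6, neg = 3, p = 0.507812, fail to reject H0.


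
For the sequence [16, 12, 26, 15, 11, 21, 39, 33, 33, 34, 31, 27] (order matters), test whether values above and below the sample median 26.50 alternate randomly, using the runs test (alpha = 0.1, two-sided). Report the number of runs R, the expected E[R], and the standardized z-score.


Step 1: Compute median = 26.50; label A = above, B = below.
Labels in order: BBBBBBAAAAAA  (n_A = 6, n_B = 6)
Step 2: Count runs R = 2.
Step 3: Under H0 (random ordering), E[R] = 2*n_A*n_B/(n_A+n_B) + 1 = 2*6*6/12 + 1 = 7.0000.
        Var[R] = 2*n_A*n_B*(2*n_A*n_B - n_A - n_B) / ((n_A+n_B)^2 * (n_A+n_B-1)) = 4320/1584 = 2.7273.
        SD[R] = 1.6514.
Step 4: Continuity-corrected z = (R + 0.5 - E[R]) / SD[R] = (2 + 0.5 - 7.0000) / 1.6514 = -2.7249.
Step 5: Two-sided p-value via normal approximation = 2*(1 - Phi(|z|)) = 0.006432.
Step 6: alpha = 0.1. reject H0.

R = 2, z = -2.7249, p = 0.006432, reject H0.


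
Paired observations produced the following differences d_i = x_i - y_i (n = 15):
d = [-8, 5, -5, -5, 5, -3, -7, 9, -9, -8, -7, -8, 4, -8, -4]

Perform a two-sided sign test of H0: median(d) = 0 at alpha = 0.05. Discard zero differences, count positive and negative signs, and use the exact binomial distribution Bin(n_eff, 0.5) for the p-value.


Step 1: Discard zero differences. Original n = 15; n_eff = number of nonzero differences = 15.
Nonzero differences (with sign): -8, +5, -5, -5, +5, -3, -7, +9, -9, -8, -7, -8, +4, -8, -4
Step 2: Count signs: positive = 4, negative = 11.
Step 3: Under H0: P(positive) = 0.5, so the number of positives S ~ Bin(15, 0.5).
Step 4: Two-sided exact p-value = sum of Bin(15,0.5) probabilities at or below the observed probability = 0.118469.
Step 5: alpha = 0.05. fail to reject H0.

n_eff = 15, pos = 4, neg = 11, p = 0.118469, fail to reject H0.


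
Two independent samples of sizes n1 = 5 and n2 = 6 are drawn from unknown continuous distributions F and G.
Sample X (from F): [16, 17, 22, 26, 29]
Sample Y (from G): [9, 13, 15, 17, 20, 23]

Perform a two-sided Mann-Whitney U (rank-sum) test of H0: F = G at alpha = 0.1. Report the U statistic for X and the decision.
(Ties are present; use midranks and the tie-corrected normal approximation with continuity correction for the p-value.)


Step 1: Combine and sort all 11 observations; assign midranks.
sorted (value, group): (9,Y), (13,Y), (15,Y), (16,X), (17,X), (17,Y), (20,Y), (22,X), (23,Y), (26,X), (29,X)
ranks: 9->1, 13->2, 15->3, 16->4, 17->5.5, 17->5.5, 20->7, 22->8, 23->9, 26->10, 29->11
Step 2: Rank sum for X: R1 = 4 + 5.5 + 8 + 10 + 11 = 38.5.
Step 3: U_X = R1 - n1(n1+1)/2 = 38.5 - 5*6/2 = 38.5 - 15 = 23.5.
       U_Y = n1*n2 - U_X = 30 - 23.5 = 6.5.
Step 4: Ties are present, so use the tie-corrected normal approximation (with continuity correction) for the p-value.
Step 5: p-value = 0.143215; compare to alpha = 0.1. fail to reject H0.

U_X = 23.5, p = 0.143215, fail to reject H0 at alpha = 0.1.


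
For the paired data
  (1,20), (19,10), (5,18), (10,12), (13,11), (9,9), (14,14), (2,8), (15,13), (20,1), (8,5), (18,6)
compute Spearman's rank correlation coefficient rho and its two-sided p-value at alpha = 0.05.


Step 1: Rank x and y separately (midranks; no ties here).
rank(x): 1->1, 19->11, 5->3, 10->6, 13->7, 9->5, 14->8, 2->2, 15->9, 20->12, 8->4, 18->10
rank(y): 20->12, 10->6, 18->11, 12->8, 11->7, 9->5, 14->10, 8->4, 13->9, 1->1, 5->2, 6->3
Step 2: d_i = R_x(i) - R_y(i); compute d_i^2.
  (1-12)^2=121, (11-6)^2=25, (3-11)^2=64, (6-8)^2=4, (7-7)^2=0, (5-5)^2=0, (8-10)^2=4, (2-4)^2=4, (9-9)^2=0, (12-1)^2=121, (4-2)^2=4, (10-3)^2=49
sum(d^2) = 396.
Step 3: rho = 1 - 6*396 / (12*(12^2 - 1)) = 1 - 2376/1716 = -0.384615.
Step 4: Under H0, t = rho * sqrt((n-2)/(1-rho^2)) = -1.3176 ~ t(10).
Step 5: Two-sided p-value from the t-distribution with 10 df = 0.217020.
Step 6: alpha = 0.05. fail to reject H0.

rho = -0.3846, p = 0.217020, fail to reject H0 at alpha = 0.05.


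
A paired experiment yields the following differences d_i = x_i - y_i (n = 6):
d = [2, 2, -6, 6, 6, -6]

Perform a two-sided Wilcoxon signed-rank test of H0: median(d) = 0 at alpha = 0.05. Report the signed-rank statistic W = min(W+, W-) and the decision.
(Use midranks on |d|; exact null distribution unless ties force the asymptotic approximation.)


Step 1: Drop any zero differences (none here) and take |d_i|.
|d| = [2, 2, 6, 6, 6, 6]
Step 2: Midrank |d_i| (ties get averaged ranks).
ranks: |2|->1.5, |2|->1.5, |6|->4.5, |6|->4.5, |6|->4.5, |6|->4.5
Step 3: Attach original signs; sum ranks with positive sign and with negative sign.
W+ = 1.5 + 1.5 + 4.5 + 4.5 = 12
W- = 4.5 + 4.5 = 9
(Check: W+ + W- = 21 should equal n(n+1)/2 = 21.)
Step 4: Test statistic W = min(W+, W-) = 9.
Step 5: Ties in |d|, so use the tie-corrected normal approximation.
        E[W] = n(n+1)/4 = 6*7/4 = 10.5.
        Tie groups: |d|=2 (t=2), |d|=6 (t=4); sum(t^3 - t) = 66.
        Var[W] = n(n+1)(2n+1)/24 - sum(t^3-t)/48 = 546/24 - 66/48 = 21.375.
        z = (W - E[W]) / sqrt(Var[W]) = (9 - 10.5) / 4.6233 = -0.3244.
        Two-sided p = 2*Phi(z) = 0.745603.
Step 6: alpha = 0.05. fail to reject H0.

W+ = 12, W- = 9, W = min = 9, p = 0.745603, fail to reject H0.


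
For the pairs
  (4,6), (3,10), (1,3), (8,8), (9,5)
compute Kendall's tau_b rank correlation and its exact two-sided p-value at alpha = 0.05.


Step 1: Enumerate the 10 unordered pairs (i,j) with i<j and classify each by sign(x_j-x_i) * sign(y_j-y_i).
  (1,2):dx=-1,dy=+4->D; (1,3):dx=-3,dy=-3->C; (1,4):dx=+4,dy=+2->C; (1,5):dx=+5,dy=-1->D
  (2,3):dx=-2,dy=-7->C; (2,4):dx=+5,dy=-2->D; (2,5):dx=+6,dy=-5->D; (3,4):dx=+7,dy=+5->C
  (3,5):dx=+8,dy=+2->C; (4,5):dx=+1,dy=-3->D
Step 2: C = 5, D = 5, total pairs = 10.
Step 3: tau = (C - D)/(n(n-1)/2) = (5 - 5)/10 = 0.000000.
Step 4: Exact two-sided p-value (enumerate n! = 120 permutations of y under H0): p = 1.000000.
Step 5: alpha = 0.05. fail to reject H0.

tau_b = 0.0000 (C=5, D=5), p = 1.000000, fail to reject H0.


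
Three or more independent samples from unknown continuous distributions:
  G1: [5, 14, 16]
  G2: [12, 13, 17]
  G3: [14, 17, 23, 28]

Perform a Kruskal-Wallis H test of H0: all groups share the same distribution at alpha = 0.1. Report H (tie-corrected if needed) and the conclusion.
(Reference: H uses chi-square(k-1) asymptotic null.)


Step 1: Combine all N = 10 observations and assign midranks.
sorted (value, group, rank): (5,G1,1), (12,G2,2), (13,G2,3), (14,G1,4.5), (14,G3,4.5), (16,G1,6), (17,G2,7.5), (17,G3,7.5), (23,G3,9), (28,G3,10)
Step 2: Sum ranks within each group.
R_1 = 11.5 (n_1 = 3)
R_2 = 12.5 (n_2 = 3)
R_3 = 31 (n_3 = 4)
Step 3: H = 12/(N(N+1)) * sum(R_i^2/n_i) - 3(N+1)
     = 12/(10*11) * (11.5^2/3 + 12.5^2/3 + 31^2/4) - 3*11
     = 0.109091 * 336.417 - 33
     = 3.700000.
Step 4: Ties present; correction factor C = 1 - 12/(10^3 - 10) = 0.987879. Corrected H = 3.700000 / 0.987879 = 3.745399.
Step 5: Under H0, H ~ chi^2(2); p-value = 0.153708.
Step 6: alpha = 0.1. fail to reject H0.

H = 3.7454, df = 2, p = 0.153708, fail to reject H0.


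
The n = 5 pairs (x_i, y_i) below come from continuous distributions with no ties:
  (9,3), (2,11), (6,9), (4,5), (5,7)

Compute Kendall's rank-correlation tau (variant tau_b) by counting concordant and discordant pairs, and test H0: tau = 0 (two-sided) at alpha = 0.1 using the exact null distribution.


Step 1: Enumerate the 10 unordered pairs (i,j) with i<j and classify each by sign(x_j-x_i) * sign(y_j-y_i).
  (1,2):dx=-7,dy=+8->D; (1,3):dx=-3,dy=+6->D; (1,4):dx=-5,dy=+2->D; (1,5):dx=-4,dy=+4->D
  (2,3):dx=+4,dy=-2->D; (2,4):dx=+2,dy=-6->D; (2,5):dx=+3,dy=-4->D; (3,4):dx=-2,dy=-4->C
  (3,5):dx=-1,dy=-2->C; (4,5):dx=+1,dy=+2->C
Step 2: C = 3, D = 7, total pairs = 10.
Step 3: tau = (C - D)/(n(n-1)/2) = (3 - 7)/10 = -0.400000.
Step 4: Exact two-sided p-value (enumerate n! = 120 permutations of y under H0): p = 0.483333.
Step 5: alpha = 0.1. fail to reject H0.

tau_b = -0.4000 (C=3, D=7), p = 0.483333, fail to reject H0.


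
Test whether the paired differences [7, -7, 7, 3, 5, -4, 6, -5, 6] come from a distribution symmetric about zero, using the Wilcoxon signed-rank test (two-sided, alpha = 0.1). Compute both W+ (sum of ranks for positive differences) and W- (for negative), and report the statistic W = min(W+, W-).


Step 1: Drop any zero differences (none here) and take |d_i|.
|d| = [7, 7, 7, 3, 5, 4, 6, 5, 6]
Step 2: Midrank |d_i| (ties get averaged ranks).
ranks: |7|->8, |7|->8, |7|->8, |3|->1, |5|->3.5, |4|->2, |6|->5.5, |5|->3.5, |6|->5.5
Step 3: Attach original signs; sum ranks with positive sign and with negative sign.
W+ = 8 + 8 + 1 + 3.5 + 5.5 + 5.5 = 31.5
W- = 8 + 2 + 3.5 = 13.5
(Check: W+ + W- = 45 should equal n(n+1)/2 = 45.)
Step 4: Test statistic W = min(W+, W-) = 13.5.
Step 5: Ties in |d|, so use the tie-corrected normal approximation.
        E[W] = n(n+1)/4 = 9*10/4 = 22.5.
        Tie groups: |d|=5 (t=2), |d|=6 (t=2), |d|=7 (t=3); sum(t^3 - t) = 36.
        Var[W] = n(n+1)(2n+1)/24 - sum(t^3-t)/48 = 1710/24 - 36/48 = 70.5.
        z = (W - E[W]) / sqrt(Var[W]) = (13.5 - 22.5) / 8.3964 = -1.0719.
        Two-sided p = 2*Phi(z) = 0.283772.
Step 6: alpha = 0.1. fail to reject H0.

W+ = 31.5, W- = 13.5, W = min = 13.5, p = 0.283772, fail to reject H0.


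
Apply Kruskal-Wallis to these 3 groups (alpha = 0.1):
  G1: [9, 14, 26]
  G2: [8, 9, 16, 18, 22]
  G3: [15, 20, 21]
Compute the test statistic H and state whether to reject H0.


Step 1: Combine all N = 11 observations and assign midranks.
sorted (value, group, rank): (8,G2,1), (9,G1,2.5), (9,G2,2.5), (14,G1,4), (15,G3,5), (16,G2,6), (18,G2,7), (20,G3,8), (21,G3,9), (22,G2,10), (26,G1,11)
Step 2: Sum ranks within each group.
R_1 = 17.5 (n_1 = 3)
R_2 = 26.5 (n_2 = 5)
R_3 = 22 (n_3 = 3)
Step 3: H = 12/(N(N+1)) * sum(R_i^2/n_i) - 3(N+1)
     = 12/(11*12) * (17.5^2/3 + 26.5^2/5 + 22^2/3) - 3*12
     = 0.090909 * 403.867 - 36
     = 0.715152.
Step 4: Ties present; correction factor C = 1 - 6/(11^3 - 11) = 0.995455. Corrected H = 0.715152 / 0.995455 = 0.718417.
Step 5: Under H0, H ~ chi^2(2); p-value = 0.698229.
Step 6: alpha = 0.1. fail to reject H0.

H = 0.7184, df = 2, p = 0.698229, fail to reject H0.


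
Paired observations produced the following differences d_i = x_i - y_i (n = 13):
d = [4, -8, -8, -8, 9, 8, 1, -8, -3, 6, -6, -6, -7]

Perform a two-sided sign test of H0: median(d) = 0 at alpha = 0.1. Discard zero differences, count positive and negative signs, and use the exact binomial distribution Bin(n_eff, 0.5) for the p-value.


Step 1: Discard zero differences. Original n = 13; n_eff = number of nonzero differences = 13.
Nonzero differences (with sign): +4, -8, -8, -8, +9, +8, +1, -8, -3, +6, -6, -6, -7
Step 2: Count signs: positive = 5, negative = 8.
Step 3: Under H0: P(positive) = 0.5, so the number of positives S ~ Bin(13, 0.5).
Step 4: Two-sided exact p-value = sum of Bin(13,0.5) probabilities at or below the observed probability = 0.581055.
Step 5: alpha = 0.1. fail to reject H0.

n_eff = 13, pos = 5, neg = 8, p = 0.581055, fail to reject H0.


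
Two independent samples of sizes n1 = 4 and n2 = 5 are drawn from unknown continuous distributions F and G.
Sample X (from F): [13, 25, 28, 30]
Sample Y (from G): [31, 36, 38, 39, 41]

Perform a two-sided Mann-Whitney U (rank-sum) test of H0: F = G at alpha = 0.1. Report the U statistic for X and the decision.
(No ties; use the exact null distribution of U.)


Step 1: Combine and sort all 9 observations; assign midranks.
sorted (value, group): (13,X), (25,X), (28,X), (30,X), (31,Y), (36,Y), (38,Y), (39,Y), (41,Y)
ranks: 13->1, 25->2, 28->3, 30->4, 31->5, 36->6, 38->7, 39->8, 41->9
Step 2: Rank sum for X: R1 = 1 + 2 + 3 + 4 = 10.
Step 3: U_X = R1 - n1(n1+1)/2 = 10 - 4*5/2 = 10 - 10 = 0.
       U_Y = n1*n2 - U_X = 20 - 0 = 20.
Step 4: No ties, so the exact null distribution of U (based on enumerating the C(9,4) = 126 equally likely rank assignments) gives the two-sided p-value.
Step 5: p-value = 0.015873; compare to alpha = 0.1. reject H0.

U_X = 0, p = 0.015873, reject H0 at alpha = 0.1.


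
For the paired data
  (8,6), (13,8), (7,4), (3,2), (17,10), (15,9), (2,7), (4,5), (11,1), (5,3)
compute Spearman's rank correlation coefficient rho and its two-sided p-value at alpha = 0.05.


Step 1: Rank x and y separately (midranks; no ties here).
rank(x): 8->6, 13->8, 7->5, 3->2, 17->10, 15->9, 2->1, 4->3, 11->7, 5->4
rank(y): 6->6, 8->8, 4->4, 2->2, 10->10, 9->9, 7->7, 5->5, 1->1, 3->3
Step 2: d_i = R_x(i) - R_y(i); compute d_i^2.
  (6-6)^2=0, (8-8)^2=0, (5-4)^2=1, (2-2)^2=0, (10-10)^2=0, (9-9)^2=0, (1-7)^2=36, (3-5)^2=4, (7-1)^2=36, (4-3)^2=1
sum(d^2) = 78.
Step 3: rho = 1 - 6*78 / (10*(10^2 - 1)) = 1 - 468/990 = 0.527273.
Step 4: Under H0, t = rho * sqrt((n-2)/(1-rho^2)) = 1.7552 ~ t(8).
Step 5: Two-sided p-value from the t-distribution with 8 df = 0.117308.
Step 6: alpha = 0.05. fail to reject H0.

rho = 0.5273, p = 0.117308, fail to reject H0 at alpha = 0.05.


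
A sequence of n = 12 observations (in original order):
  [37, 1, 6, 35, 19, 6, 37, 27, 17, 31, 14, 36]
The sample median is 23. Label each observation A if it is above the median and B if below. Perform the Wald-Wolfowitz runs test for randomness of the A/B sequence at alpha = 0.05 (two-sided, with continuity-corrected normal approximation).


Step 1: Compute median = 23; label A = above, B = below.
Labels in order: ABBABBAABABA  (n_A = 6, n_B = 6)
Step 2: Count runs R = 9.
Step 3: Under H0 (random ordering), E[R] = 2*n_A*n_B/(n_A+n_B) + 1 = 2*6*6/12 + 1 = 7.0000.
        Var[R] = 2*n_A*n_B*(2*n_A*n_B - n_A - n_B) / ((n_A+n_B)^2 * (n_A+n_B-1)) = 4320/1584 = 2.7273.
        SD[R] = 1.6514.
Step 4: Continuity-corrected z = (R - 0.5 - E[R]) / SD[R] = (9 - 0.5 - 7.0000) / 1.6514 = 0.9083.
Step 5: Two-sided p-value via normal approximation = 2*(1 - Phi(|z|)) = 0.363722.
Step 6: alpha = 0.05. fail to reject H0.

R = 9, z = 0.9083, p = 0.363722, fail to reject H0.


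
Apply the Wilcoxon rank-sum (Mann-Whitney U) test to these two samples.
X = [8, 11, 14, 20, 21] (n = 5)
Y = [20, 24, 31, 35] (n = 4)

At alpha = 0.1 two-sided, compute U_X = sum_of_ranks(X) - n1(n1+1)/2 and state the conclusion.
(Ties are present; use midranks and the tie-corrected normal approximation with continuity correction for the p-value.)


Step 1: Combine and sort all 9 observations; assign midranks.
sorted (value, group): (8,X), (11,X), (14,X), (20,X), (20,Y), (21,X), (24,Y), (31,Y), (35,Y)
ranks: 8->1, 11->2, 14->3, 20->4.5, 20->4.5, 21->6, 24->7, 31->8, 35->9
Step 2: Rank sum for X: R1 = 1 + 2 + 3 + 4.5 + 6 = 16.5.
Step 3: U_X = R1 - n1(n1+1)/2 = 16.5 - 5*6/2 = 16.5 - 15 = 1.5.
       U_Y = n1*n2 - U_X = 20 - 1.5 = 18.5.
Step 4: Ties are present, so use the tie-corrected normal approximation (with continuity correction) for the p-value.
Step 5: p-value = 0.049090; compare to alpha = 0.1. reject H0.

U_X = 1.5, p = 0.049090, reject H0 at alpha = 0.1.


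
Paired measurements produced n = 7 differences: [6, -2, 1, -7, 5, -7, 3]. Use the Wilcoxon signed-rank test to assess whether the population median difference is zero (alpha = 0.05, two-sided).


Step 1: Drop any zero differences (none here) and take |d_i|.
|d| = [6, 2, 1, 7, 5, 7, 3]
Step 2: Midrank |d_i| (ties get averaged ranks).
ranks: |6|->5, |2|->2, |1|->1, |7|->6.5, |5|->4, |7|->6.5, |3|->3
Step 3: Attach original signs; sum ranks with positive sign and with negative sign.
W+ = 5 + 1 + 4 + 3 = 13
W- = 2 + 6.5 + 6.5 = 15
(Check: W+ + W- = 28 should equal n(n+1)/2 = 28.)
Step 4: Test statistic W = min(W+, W-) = 13.
Step 5: Ties in |d|, so use the tie-corrected normal approximation.
        E[W] = n(n+1)/4 = 7*8/4 = 14.
        Tie groups: |d|=7 (t=2); sum(t^3 - t) = 6.
        Var[W] = n(n+1)(2n+1)/24 - sum(t^3-t)/48 = 840/24 - 6/48 = 34.875.
        z = (W - E[W]) / sqrt(Var[W]) = (13 - 14) / 5.9055 = -0.1693.
        Two-sided p = 2*Phi(z) = 0.865534.
Step 6: alpha = 0.05. fail to reject H0.

W+ = 13, W- = 15, W = min = 13, p = 0.865534, fail to reject H0.


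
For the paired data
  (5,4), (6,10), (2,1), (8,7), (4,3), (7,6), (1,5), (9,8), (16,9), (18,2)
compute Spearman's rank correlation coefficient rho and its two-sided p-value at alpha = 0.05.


Step 1: Rank x and y separately (midranks; no ties here).
rank(x): 5->4, 6->5, 2->2, 8->7, 4->3, 7->6, 1->1, 9->8, 16->9, 18->10
rank(y): 4->4, 10->10, 1->1, 7->7, 3->3, 6->6, 5->5, 8->8, 9->9, 2->2
Step 2: d_i = R_x(i) - R_y(i); compute d_i^2.
  (4-4)^2=0, (5-10)^2=25, (2-1)^2=1, (7-7)^2=0, (3-3)^2=0, (6-6)^2=0, (1-5)^2=16, (8-8)^2=0, (9-9)^2=0, (10-2)^2=64
sum(d^2) = 106.
Step 3: rho = 1 - 6*106 / (10*(10^2 - 1)) = 1 - 636/990 = 0.357576.
Step 4: Under H0, t = rho * sqrt((n-2)/(1-rho^2)) = 1.0830 ~ t(8).
Step 5: Two-sided p-value from the t-distribution with 8 df = 0.310376.
Step 6: alpha = 0.05. fail to reject H0.

rho = 0.3576, p = 0.310376, fail to reject H0 at alpha = 0.05.


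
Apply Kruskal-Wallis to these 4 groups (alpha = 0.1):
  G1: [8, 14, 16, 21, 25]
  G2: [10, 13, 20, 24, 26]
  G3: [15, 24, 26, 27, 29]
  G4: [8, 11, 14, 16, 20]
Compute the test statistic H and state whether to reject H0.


Step 1: Combine all N = 20 observations and assign midranks.
sorted (value, group, rank): (8,G1,1.5), (8,G4,1.5), (10,G2,3), (11,G4,4), (13,G2,5), (14,G1,6.5), (14,G4,6.5), (15,G3,8), (16,G1,9.5), (16,G4,9.5), (20,G2,11.5), (20,G4,11.5), (21,G1,13), (24,G2,14.5), (24,G3,14.5), (25,G1,16), (26,G2,17.5), (26,G3,17.5), (27,G3,19), (29,G3,20)
Step 2: Sum ranks within each group.
R_1 = 46.5 (n_1 = 5)
R_2 = 51.5 (n_2 = 5)
R_3 = 79 (n_3 = 5)
R_4 = 33 (n_4 = 5)
Step 3: H = 12/(N(N+1)) * sum(R_i^2/n_i) - 3(N+1)
     = 12/(20*21) * (46.5^2/5 + 51.5^2/5 + 79^2/5 + 33^2/5) - 3*21
     = 0.028571 * 2428.9 - 63
     = 6.397143.
Step 4: Ties present; correction factor C = 1 - 36/(20^3 - 20) = 0.995489. Corrected H = 6.397143 / 0.995489 = 6.426133.
Step 5: Under H0, H ~ chi^2(3); p-value = 0.092622.
Step 6: alpha = 0.1. reject H0.

H = 6.4261, df = 3, p = 0.092622, reject H0.


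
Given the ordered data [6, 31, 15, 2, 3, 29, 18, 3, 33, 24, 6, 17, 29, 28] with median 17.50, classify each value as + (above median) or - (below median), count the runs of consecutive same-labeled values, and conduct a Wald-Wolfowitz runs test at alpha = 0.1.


Step 1: Compute median = 17.50; label A = above, B = below.
Labels in order: BABBBAABAABBAA  (n_A = 7, n_B = 7)
Step 2: Count runs R = 8.
Step 3: Under H0 (random ordering), E[R] = 2*n_A*n_B/(n_A+n_B) + 1 = 2*7*7/14 + 1 = 8.0000.
        Var[R] = 2*n_A*n_B*(2*n_A*n_B - n_A - n_B) / ((n_A+n_B)^2 * (n_A+n_B-1)) = 8232/2548 = 3.2308.
        SD[R] = 1.7974.
Step 4: R = E[R], so z = 0 with no continuity correction.
Step 5: Two-sided p-value via normal approximation = 2*(1 - Phi(|z|)) = 1.000000.
Step 6: alpha = 0.1. fail to reject H0.

R = 8, z = 0.0000, p = 1.000000, fail to reject H0.


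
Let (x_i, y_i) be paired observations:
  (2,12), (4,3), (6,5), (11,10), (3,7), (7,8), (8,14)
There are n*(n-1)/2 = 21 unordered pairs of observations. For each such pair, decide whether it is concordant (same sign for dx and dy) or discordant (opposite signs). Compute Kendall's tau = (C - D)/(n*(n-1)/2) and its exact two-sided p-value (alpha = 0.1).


Step 1: Enumerate the 21 unordered pairs (i,j) with i<j and classify each by sign(x_j-x_i) * sign(y_j-y_i).
  (1,2):dx=+2,dy=-9->D; (1,3):dx=+4,dy=-7->D; (1,4):dx=+9,dy=-2->D; (1,5):dx=+1,dy=-5->D
  (1,6):dx=+5,dy=-4->D; (1,7):dx=+6,dy=+2->C; (2,3):dx=+2,dy=+2->C; (2,4):dx=+7,dy=+7->C
  (2,5):dx=-1,dy=+4->D; (2,6):dx=+3,dy=+5->C; (2,7):dx=+4,dy=+11->C; (3,4):dx=+5,dy=+5->C
  (3,5):dx=-3,dy=+2->D; (3,6):dx=+1,dy=+3->C; (3,7):dx=+2,dy=+9->C; (4,5):dx=-8,dy=-3->C
  (4,6):dx=-4,dy=-2->C; (4,7):dx=-3,dy=+4->D; (5,6):dx=+4,dy=+1->C; (5,7):dx=+5,dy=+7->C
  (6,7):dx=+1,dy=+6->C
Step 2: C = 13, D = 8, total pairs = 21.
Step 3: tau = (C - D)/(n(n-1)/2) = (13 - 8)/21 = 0.238095.
Step 4: Exact two-sided p-value (enumerate n! = 5040 permutations of y under H0): p = 0.561905.
Step 5: alpha = 0.1. fail to reject H0.

tau_b = 0.2381 (C=13, D=8), p = 0.561905, fail to reject H0.


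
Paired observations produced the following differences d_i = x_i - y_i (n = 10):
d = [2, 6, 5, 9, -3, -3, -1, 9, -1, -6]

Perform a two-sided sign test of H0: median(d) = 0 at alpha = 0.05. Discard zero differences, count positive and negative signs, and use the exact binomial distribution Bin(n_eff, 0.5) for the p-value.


Step 1: Discard zero differences. Original n = 10; n_eff = number of nonzero differences = 10.
Nonzero differences (with sign): +2, +6, +5, +9, -3, -3, -1, +9, -1, -6
Step 2: Count signs: positive = 5, negative = 5.
Step 3: Under H0: P(positive) = 0.5, so the number of positives S ~ Bin(10, 0.5).
Step 4: Two-sided exact p-value = sum of Bin(10,0.5) probabilities at or below the observed probability = 1.000000.
Step 5: alpha = 0.05. fail to reject H0.

n_eff = 10, pos = 5, neg = 5, p = 1.000000, fail to reject H0.


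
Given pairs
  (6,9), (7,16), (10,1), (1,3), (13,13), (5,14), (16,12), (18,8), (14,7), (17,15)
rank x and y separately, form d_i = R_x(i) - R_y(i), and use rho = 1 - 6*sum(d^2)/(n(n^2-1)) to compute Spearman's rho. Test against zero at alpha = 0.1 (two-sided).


Step 1: Rank x and y separately (midranks; no ties here).
rank(x): 6->3, 7->4, 10->5, 1->1, 13->6, 5->2, 16->8, 18->10, 14->7, 17->9
rank(y): 9->5, 16->10, 1->1, 3->2, 13->7, 14->8, 12->6, 8->4, 7->3, 15->9
Step 2: d_i = R_x(i) - R_y(i); compute d_i^2.
  (3-5)^2=4, (4-10)^2=36, (5-1)^2=16, (1-2)^2=1, (6-7)^2=1, (2-8)^2=36, (8-6)^2=4, (10-4)^2=36, (7-3)^2=16, (9-9)^2=0
sum(d^2) = 150.
Step 3: rho = 1 - 6*150 / (10*(10^2 - 1)) = 1 - 900/990 = 0.090909.
Step 4: Under H0, t = rho * sqrt((n-2)/(1-rho^2)) = 0.2582 ~ t(8).
Step 5: Two-sided p-value from the t-distribution with 8 df = 0.802772.
Step 6: alpha = 0.1. fail to reject H0.

rho = 0.0909, p = 0.802772, fail to reject H0 at alpha = 0.1.


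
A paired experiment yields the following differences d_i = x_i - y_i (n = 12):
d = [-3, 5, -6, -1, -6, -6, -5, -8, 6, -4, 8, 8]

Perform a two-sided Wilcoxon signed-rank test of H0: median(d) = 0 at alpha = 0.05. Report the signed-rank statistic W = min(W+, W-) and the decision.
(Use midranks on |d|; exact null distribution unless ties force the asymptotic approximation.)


Step 1: Drop any zero differences (none here) and take |d_i|.
|d| = [3, 5, 6, 1, 6, 6, 5, 8, 6, 4, 8, 8]
Step 2: Midrank |d_i| (ties get averaged ranks).
ranks: |3|->2, |5|->4.5, |6|->7.5, |1|->1, |6|->7.5, |6|->7.5, |5|->4.5, |8|->11, |6|->7.5, |4|->3, |8|->11, |8|->11
Step 3: Attach original signs; sum ranks with positive sign and with negative sign.
W+ = 4.5 + 7.5 + 11 + 11 = 34
W- = 2 + 7.5 + 1 + 7.5 + 7.5 + 4.5 + 11 + 3 = 44
(Check: W+ + W- = 78 should equal n(n+1)/2 = 78.)
Step 4: Test statistic W = min(W+, W-) = 34.
Step 5: Ties in |d|, so use the tie-corrected normal approximation.
        E[W] = n(n+1)/4 = 12*13/4 = 39.
        Tie groups: |d|=5 (t=2), |d|=6 (t=4), |d|=8 (t=3); sum(t^3 - t) = 90.
        Var[W] = n(n+1)(2n+1)/24 - sum(t^3-t)/48 = 3900/24 - 90/48 = 160.625.
        z = (W - E[W]) / sqrt(Var[W]) = (34 - 39) / 12.6738 = -0.3945.
        Two-sided p = 2*Phi(z) = 0.693201.
Step 6: alpha = 0.05. fail to reject H0.

W+ = 34, W- = 44, W = min = 34, p = 0.693201, fail to reject H0.


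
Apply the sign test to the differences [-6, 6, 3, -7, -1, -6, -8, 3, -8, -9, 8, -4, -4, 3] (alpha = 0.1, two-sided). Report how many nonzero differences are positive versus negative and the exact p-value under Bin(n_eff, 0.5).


Step 1: Discard zero differences. Original n = 14; n_eff = number of nonzero differences = 14.
Nonzero differences (with sign): -6, +6, +3, -7, -1, -6, -8, +3, -8, -9, +8, -4, -4, +3
Step 2: Count signs: positive = 5, negative = 9.
Step 3: Under H0: P(positive) = 0.5, so the number of positives S ~ Bin(14, 0.5).
Step 4: Two-sided exact p-value = sum of Bin(14,0.5) probabilities at or below the observed probability = 0.423950.
Step 5: alpha = 0.1. fail to reject H0.

n_eff = 14, pos = 5, neg = 9, p = 0.423950, fail to reject H0.


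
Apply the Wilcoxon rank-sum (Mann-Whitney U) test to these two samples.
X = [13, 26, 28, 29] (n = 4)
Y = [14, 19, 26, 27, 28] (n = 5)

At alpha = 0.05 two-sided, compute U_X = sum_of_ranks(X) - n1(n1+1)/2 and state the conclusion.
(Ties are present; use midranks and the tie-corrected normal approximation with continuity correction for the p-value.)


Step 1: Combine and sort all 9 observations; assign midranks.
sorted (value, group): (13,X), (14,Y), (19,Y), (26,X), (26,Y), (27,Y), (28,X), (28,Y), (29,X)
ranks: 13->1, 14->2, 19->3, 26->4.5, 26->4.5, 27->6, 28->7.5, 28->7.5, 29->9
Step 2: Rank sum for X: R1 = 1 + 4.5 + 7.5 + 9 = 22.
Step 3: U_X = R1 - n1(n1+1)/2 = 22 - 4*5/2 = 22 - 10 = 12.
       U_Y = n1*n2 - U_X = 20 - 12 = 8.
Step 4: Ties are present, so use the tie-corrected normal approximation (with continuity correction) for the p-value.
Step 5: p-value = 0.710992; compare to alpha = 0.05. fail to reject H0.

U_X = 12, p = 0.710992, fail to reject H0 at alpha = 0.05.


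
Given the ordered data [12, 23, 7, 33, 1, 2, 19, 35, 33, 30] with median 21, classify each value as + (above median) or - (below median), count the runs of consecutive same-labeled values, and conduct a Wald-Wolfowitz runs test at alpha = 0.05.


Step 1: Compute median = 21; label A = above, B = below.
Labels in order: BABABBBAAA  (n_A = 5, n_B = 5)
Step 2: Count runs R = 6.
Step 3: Under H0 (random ordering), E[R] = 2*n_A*n_B/(n_A+n_B) + 1 = 2*5*5/10 + 1 = 6.0000.
        Var[R] = 2*n_A*n_B*(2*n_A*n_B - n_A - n_B) / ((n_A+n_B)^2 * (n_A+n_B-1)) = 2000/900 = 2.2222.
        SD[R] = 1.4907.
Step 4: R = E[R], so z = 0 with no continuity correction.
Step 5: Two-sided p-value via normal approximation = 2*(1 - Phi(|z|)) = 1.000000.
Step 6: alpha = 0.05. fail to reject H0.

R = 6, z = 0.0000, p = 1.000000, fail to reject H0.


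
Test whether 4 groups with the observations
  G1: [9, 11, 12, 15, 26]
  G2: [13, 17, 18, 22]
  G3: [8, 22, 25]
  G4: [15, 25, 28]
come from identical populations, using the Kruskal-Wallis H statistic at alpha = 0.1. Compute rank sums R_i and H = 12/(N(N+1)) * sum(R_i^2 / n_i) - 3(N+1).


Step 1: Combine all N = 15 observations and assign midranks.
sorted (value, group, rank): (8,G3,1), (9,G1,2), (11,G1,3), (12,G1,4), (13,G2,5), (15,G1,6.5), (15,G4,6.5), (17,G2,8), (18,G2,9), (22,G2,10.5), (22,G3,10.5), (25,G3,12.5), (25,G4,12.5), (26,G1,14), (28,G4,15)
Step 2: Sum ranks within each group.
R_1 = 29.5 (n_1 = 5)
R_2 = 32.5 (n_2 = 4)
R_3 = 24 (n_3 = 3)
R_4 = 34 (n_4 = 3)
Step 3: H = 12/(N(N+1)) * sum(R_i^2/n_i) - 3(N+1)
     = 12/(15*16) * (29.5^2/5 + 32.5^2/4 + 24^2/3 + 34^2/3) - 3*16
     = 0.050000 * 1015.45 - 48
     = 2.772292.
Step 4: Ties present; correction factor C = 1 - 18/(15^3 - 15) = 0.994643. Corrected H = 2.772292 / 0.994643 = 2.787223.
Step 5: Under H0, H ~ chi^2(3); p-value = 0.425608.
Step 6: alpha = 0.1. fail to reject H0.

H = 2.7872, df = 3, p = 0.425608, fail to reject H0.


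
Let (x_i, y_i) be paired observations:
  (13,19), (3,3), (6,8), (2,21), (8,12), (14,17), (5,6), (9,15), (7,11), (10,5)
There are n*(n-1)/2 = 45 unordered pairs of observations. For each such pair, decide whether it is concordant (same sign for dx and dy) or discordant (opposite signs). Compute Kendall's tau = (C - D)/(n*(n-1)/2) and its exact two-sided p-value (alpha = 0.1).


Step 1: Enumerate the 45 unordered pairs (i,j) with i<j and classify each by sign(x_j-x_i) * sign(y_j-y_i).
  (1,2):dx=-10,dy=-16->C; (1,3):dx=-7,dy=-11->C; (1,4):dx=-11,dy=+2->D; (1,5):dx=-5,dy=-7->C
  (1,6):dx=+1,dy=-2->D; (1,7):dx=-8,dy=-13->C; (1,8):dx=-4,dy=-4->C; (1,9):dx=-6,dy=-8->C
  (1,10):dx=-3,dy=-14->C; (2,3):dx=+3,dy=+5->C; (2,4):dx=-1,dy=+18->D; (2,5):dx=+5,dy=+9->C
  (2,6):dx=+11,dy=+14->C; (2,7):dx=+2,dy=+3->C; (2,8):dx=+6,dy=+12->C; (2,9):dx=+4,dy=+8->C
  (2,10):dx=+7,dy=+2->C; (3,4):dx=-4,dy=+13->D; (3,5):dx=+2,dy=+4->C; (3,6):dx=+8,dy=+9->C
  (3,7):dx=-1,dy=-2->C; (3,8):dx=+3,dy=+7->C; (3,9):dx=+1,dy=+3->C; (3,10):dx=+4,dy=-3->D
  (4,5):dx=+6,dy=-9->D; (4,6):dx=+12,dy=-4->D; (4,7):dx=+3,dy=-15->D; (4,8):dx=+7,dy=-6->D
  (4,9):dx=+5,dy=-10->D; (4,10):dx=+8,dy=-16->D; (5,6):dx=+6,dy=+5->C; (5,7):dx=-3,dy=-6->C
  (5,8):dx=+1,dy=+3->C; (5,9):dx=-1,dy=-1->C; (5,10):dx=+2,dy=-7->D; (6,7):dx=-9,dy=-11->C
  (6,8):dx=-5,dy=-2->C; (6,9):dx=-7,dy=-6->C; (6,10):dx=-4,dy=-12->C; (7,8):dx=+4,dy=+9->C
  (7,9):dx=+2,dy=+5->C; (7,10):dx=+5,dy=-1->D; (8,9):dx=-2,dy=-4->C; (8,10):dx=+1,dy=-10->D
  (9,10):dx=+3,dy=-6->D
Step 2: C = 30, D = 15, total pairs = 45.
Step 3: tau = (C - D)/(n(n-1)/2) = (30 - 15)/45 = 0.333333.
Step 4: Exact two-sided p-value (enumerate n! = 3628800 permutations of y under H0): p = 0.216373.
Step 5: alpha = 0.1. fail to reject H0.

tau_b = 0.3333 (C=30, D=15), p = 0.216373, fail to reject H0.


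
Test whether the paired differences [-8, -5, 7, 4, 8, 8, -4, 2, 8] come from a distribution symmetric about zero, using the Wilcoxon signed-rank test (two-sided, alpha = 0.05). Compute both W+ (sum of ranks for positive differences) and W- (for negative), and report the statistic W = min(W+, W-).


Step 1: Drop any zero differences (none here) and take |d_i|.
|d| = [8, 5, 7, 4, 8, 8, 4, 2, 8]
Step 2: Midrank |d_i| (ties get averaged ranks).
ranks: |8|->7.5, |5|->4, |7|->5, |4|->2.5, |8|->7.5, |8|->7.5, |4|->2.5, |2|->1, |8|->7.5
Step 3: Attach original signs; sum ranks with positive sign and with negative sign.
W+ = 5 + 2.5 + 7.5 + 7.5 + 1 + 7.5 = 31
W- = 7.5 + 4 + 2.5 = 14
(Check: W+ + W- = 45 should equal n(n+1)/2 = 45.)
Step 4: Test statistic W = min(W+, W-) = 14.
Step 5: Ties in |d|, so use the tie-corrected normal approximation.
        E[W] = n(n+1)/4 = 9*10/4 = 22.5.
        Tie groups: |d|=4 (t=2), |d|=8 (t=4); sum(t^3 - t) = 66.
        Var[W] = n(n+1)(2n+1)/24 - sum(t^3-t)/48 = 1710/24 - 66/48 = 69.875.
        z = (W - E[W]) / sqrt(Var[W]) = (14 - 22.5) / 8.3591 = -1.0169.
        Two-sided p = 2*Phi(z) = 0.309224.
Step 6: alpha = 0.05. fail to reject H0.

W+ = 31, W- = 14, W = min = 14, p = 0.309224, fail to reject H0.
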